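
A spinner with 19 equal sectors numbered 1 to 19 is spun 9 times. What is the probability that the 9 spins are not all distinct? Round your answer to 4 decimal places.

0.8961

P(all 9 different) = 19/19 · 18/19 · ··· · 11/19 ≈ 0.1039.
P(at least two equal) = 1 − 0.1039 = 0.8961.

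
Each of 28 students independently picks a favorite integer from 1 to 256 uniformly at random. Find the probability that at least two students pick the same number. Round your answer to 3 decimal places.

It's easier to compute the probability that all 28 are distinct.
P(all distinct) = 256/256 · 255/256 · ··· · 229/256 ≈ 0.216.
So the probability of at least one match is 1 − 0.216 = 0.784.

0.784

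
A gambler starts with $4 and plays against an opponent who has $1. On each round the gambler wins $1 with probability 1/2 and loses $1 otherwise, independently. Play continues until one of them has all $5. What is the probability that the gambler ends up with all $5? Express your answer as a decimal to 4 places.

0.8000

With a fair step, P(i) = ½P(i−1) + ½P(i+1) with P(0)=0, P(5)=1 has the linear solution P(i) = i/5.
P(4) = 4/5 ≈ 0.8000.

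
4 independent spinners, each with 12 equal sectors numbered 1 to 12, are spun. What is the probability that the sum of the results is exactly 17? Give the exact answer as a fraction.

There are 12^4 = 20736 equally likely outcomes.
The number of ordered 4-tuples from {1,…,12} summing to 17 is 544.
P(sum = 17) = 544/20736 = 17/648.

17/648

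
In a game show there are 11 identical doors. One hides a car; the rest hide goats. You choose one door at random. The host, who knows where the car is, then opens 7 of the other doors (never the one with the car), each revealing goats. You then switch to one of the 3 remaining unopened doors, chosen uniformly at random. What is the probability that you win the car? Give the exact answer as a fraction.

10/33

Your original door holds the car with probability 1/11, so the other 10 collectively hold it with probability 10/11.
The host can always find 7 empty doors to open, so the reveals don't change that 10/11; it is now spread over the 3 remaining unopened doors.
P(win by switching) = (10/11) · (1/3) = 10/33.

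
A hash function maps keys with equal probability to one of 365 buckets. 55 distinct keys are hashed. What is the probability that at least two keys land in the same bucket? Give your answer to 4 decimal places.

It's easier to compute the probability that all 55 are distinct.
P(all distinct) = 365/365 · 364/365 · ··· · 311/365 ≈ 0.0137.
So the probability of at least one match is 1 − 0.0137 = 0.9863.

0.9863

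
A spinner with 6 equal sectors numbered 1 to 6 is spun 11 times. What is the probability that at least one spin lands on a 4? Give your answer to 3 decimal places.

P(no spin lands on a 4) = (5/6)^11 ≈ 0.135.
P(at least one) = 1 − 0.135 = 0.865.

0.865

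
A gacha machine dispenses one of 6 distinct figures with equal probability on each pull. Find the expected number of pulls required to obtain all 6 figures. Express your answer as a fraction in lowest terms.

After i distinct types are collected, each trial gives a new one with probability (6−i)/6, so the expected wait for the next new type is 6/(6−i).
E = 6/6 + 6/5 + 6/4 + 6/3 + 6/2 + 6/1 = 147/10.

147/10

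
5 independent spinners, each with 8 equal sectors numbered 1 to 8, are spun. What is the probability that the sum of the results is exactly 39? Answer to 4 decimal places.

There are 8^5 = 32768 equally likely outcomes.
The number of ordered 5-tuples from {1,…,8} summing to 39 is 5.
P(sum = 39) = 5/32768 ≈ 0.0002.

0.0002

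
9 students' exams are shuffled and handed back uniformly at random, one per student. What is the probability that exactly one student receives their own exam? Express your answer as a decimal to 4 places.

Choose which one is fixed: C(9,1) = 9 ways.
The remaining 8 must have no fixed point: D(8) = 14833.
P = 9·14833/362880 = 2119/5760 ≈ 0.3679.

0.3679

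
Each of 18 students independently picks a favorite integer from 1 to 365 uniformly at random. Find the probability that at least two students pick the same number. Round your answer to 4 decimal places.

0.3469

It's easier to compute the probability that all 18 are distinct.
P(all distinct) = 365/365 · 364/365 · ··· · 348/365 ≈ 0.6531.
So the probability of at least one match is 1 − 0.6531 = 0.3469.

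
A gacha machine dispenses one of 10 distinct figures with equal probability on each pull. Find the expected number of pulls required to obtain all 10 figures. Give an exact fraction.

After i distinct types are collected, each trial gives a new one with probability (10−i)/10, so the expected wait for the next new type is 10/(10−i).
E = 10/10 + 10/9 + 10/8 + 10/7 + 10/6 + 10/5 + 10/4 + 10/3 + 10/2 + 10/1 = 7381/252.

7381/252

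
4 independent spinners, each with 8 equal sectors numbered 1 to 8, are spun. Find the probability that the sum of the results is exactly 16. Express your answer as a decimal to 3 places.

There are 8^4 = 4096 equally likely outcomes.
The number of ordered 4-tuples from {1,…,8} summing to 16 is 315.
P(sum = 16) = 315/4096 ≈ 0.077.

0.077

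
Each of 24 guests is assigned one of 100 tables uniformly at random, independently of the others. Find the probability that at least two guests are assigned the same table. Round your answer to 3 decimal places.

0.951

It's easier to compute the probability that all 24 are distinct.
P(all distinct) = 100/100 · 99/100 · ··· · 77/100 ≈ 0.049.
So the probability of at least one match is 1 − 0.049 = 0.951.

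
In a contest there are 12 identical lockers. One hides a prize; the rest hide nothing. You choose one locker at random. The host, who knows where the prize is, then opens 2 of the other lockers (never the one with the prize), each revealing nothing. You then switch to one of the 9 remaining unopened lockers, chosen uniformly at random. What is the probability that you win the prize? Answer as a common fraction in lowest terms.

Your original locker holds the prize with probability 1/12, so the other 11 collectively hold it with probability 11/12.
The host can always find 2 empty lockers to open, so the reveals don't change that 11/12; it is now spread over the 9 remaining unopened lockers.
P(win by switching) = (11/12) · (1/9) = 11/108.

11/108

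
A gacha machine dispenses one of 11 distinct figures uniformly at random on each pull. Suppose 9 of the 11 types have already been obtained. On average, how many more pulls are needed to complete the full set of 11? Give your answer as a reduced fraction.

Starting from 9 distinct types, each trial gives a new one with probability (11−i)/11 when i types are held, so the wait for the next new type is 11/(11−i).
E = 11/2 + 11/1 = 33/2.

33/2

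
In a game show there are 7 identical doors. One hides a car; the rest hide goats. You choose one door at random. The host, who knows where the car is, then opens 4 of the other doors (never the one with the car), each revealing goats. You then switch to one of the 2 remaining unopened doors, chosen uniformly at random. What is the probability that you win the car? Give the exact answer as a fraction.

3/7

Your original door holds the car with probability 1/7, so the other 6 collectively hold it with probability 6/7.
The host can always find 4 empty doors to open, so the reveals don't change that 6/7; it is now spread over the 2 remaining unopened doors.
P(win by switching) = (6/7) · (1/2) = 3/7.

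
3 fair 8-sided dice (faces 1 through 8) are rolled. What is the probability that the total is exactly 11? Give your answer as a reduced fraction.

There are 8^3 = 512 equally likely outcomes.
The number of ordered 3-tuples from {1,…,8} summing to 11 is 42.
P(sum = 11) = 42/512 = 21/256.

21/256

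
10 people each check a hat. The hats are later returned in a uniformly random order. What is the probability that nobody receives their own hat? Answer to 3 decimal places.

This is the derangement probability: permutations of 10 with no fixed point.
D(10) = 10! · (1 − 1/1! + 1/2! − ··· + (−1)^10/10!) = 1334961.
P = 1334961/3628800 = 16481/44800 ≈ 0.368.

0.368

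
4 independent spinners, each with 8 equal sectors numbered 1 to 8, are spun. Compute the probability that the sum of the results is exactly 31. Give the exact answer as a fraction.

There are 8^4 = 4096 equally likely outcomes.
The number of ordered 4-tuples from {1,…,8} summing to 31 is 4.
P(sum = 31) = 4/4096 = 1/1024.

1/1024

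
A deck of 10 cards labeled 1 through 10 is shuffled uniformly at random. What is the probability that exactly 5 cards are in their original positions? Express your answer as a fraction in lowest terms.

Choose which 5 of the 10 are fixed: C(10,5) = 252 ways.
The remaining 5 must have no fixed point: D(5) = 44.
P = 252·44/3628800 = 11/3600.

11/3600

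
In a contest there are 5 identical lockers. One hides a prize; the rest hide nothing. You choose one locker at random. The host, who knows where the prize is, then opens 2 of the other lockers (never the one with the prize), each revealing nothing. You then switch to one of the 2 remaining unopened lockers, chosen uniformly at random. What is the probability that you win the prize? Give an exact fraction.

Your original locker holds the prize with probability 1/5, so the other 4 collectively hold it with probability 4/5.
The host can always find 2 empty lockers to open, so the reveals don't change that 4/5; it is now spread over the 2 remaining unopened lockers.
P(win by switching) = (4/5) · (1/2) = 2/5.

2/5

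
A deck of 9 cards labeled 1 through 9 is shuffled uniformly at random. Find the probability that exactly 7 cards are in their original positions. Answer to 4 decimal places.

0.0001

Choose which 7 of the 9 are fixed: C(9,7) = 36 ways.
The remaining 2 must have no fixed point: D(2) = 1.
P = 36·1/362880 = 1/10080 ≈ 0.0001.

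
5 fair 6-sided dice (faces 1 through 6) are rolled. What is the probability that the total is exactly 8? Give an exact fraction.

There are 6^5 = 7776 equally likely outcomes.
The number of ordered 5-tuples from {1,…,6} summing to 8 is 35.
P(sum = 8) = 35/7776.

35/7776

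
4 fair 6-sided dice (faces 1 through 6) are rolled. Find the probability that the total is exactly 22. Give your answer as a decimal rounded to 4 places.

0.0077

There are 6^4 = 1296 equally likely outcomes.
The number of ordered 4-tuples from {1,…,6} summing to 22 is 10.
P(sum = 22) = 10/1296 = 5/648 ≈ 0.0077.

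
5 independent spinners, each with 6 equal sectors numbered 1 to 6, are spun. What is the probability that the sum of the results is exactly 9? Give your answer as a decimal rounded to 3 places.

There are 6^5 = 7776 equally likely outcomes.
The number of ordered 5-tuples from {1,…,6} summing to 9 is 70.
P(sum = 9) = 70/7776 = 35/3888 ≈ 0.009.

0.009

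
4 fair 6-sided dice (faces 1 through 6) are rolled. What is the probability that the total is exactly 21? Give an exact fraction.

5/324

There are 6^4 = 1296 equally likely outcomes.
The number of ordered 4-tuples from {1,…,6} summing to 21 is 20.
P(sum = 21) = 20/1296 = 5/324.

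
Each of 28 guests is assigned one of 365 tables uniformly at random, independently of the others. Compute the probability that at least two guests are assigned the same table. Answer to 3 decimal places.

0.654

It's easier to compute the probability that all 28 are distinct.
P(all distinct) = 365/365 · 364/365 · ··· · 338/365 ≈ 0.346.
So the probability of at least one match is 1 − 0.346 = 0.654.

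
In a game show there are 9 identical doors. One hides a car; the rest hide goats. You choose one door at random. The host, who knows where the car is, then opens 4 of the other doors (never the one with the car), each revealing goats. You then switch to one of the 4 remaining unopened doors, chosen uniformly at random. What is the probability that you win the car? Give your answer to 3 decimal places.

Your original door holds the car with probability 1/9, so the other 8 collectively hold it with probability 8/9.
The host can always find 4 empty doors to open, so the reveals don't change that 8/9; it is now spread over the 4 remaining unopened doors.
P(win by switching) = (8/9) · (1/4) = 2/9 ≈ 0.222.

0.222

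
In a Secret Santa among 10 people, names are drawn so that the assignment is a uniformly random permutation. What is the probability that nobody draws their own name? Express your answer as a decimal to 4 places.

0.3679

This is the derangement probability: permutations of 10 with no fixed point.
D(10) = 10! · (1 − 1/1! + 1/2! − ··· + (−1)^10/10!) = 1334961.
P = 1334961/3628800 = 16481/44800 ≈ 0.3679.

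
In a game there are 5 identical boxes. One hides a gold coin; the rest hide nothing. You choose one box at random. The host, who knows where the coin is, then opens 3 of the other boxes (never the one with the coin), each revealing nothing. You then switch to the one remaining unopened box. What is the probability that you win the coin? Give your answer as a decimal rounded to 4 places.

0.8000

Your original box holds the coin with probability 1/5, so the other 4 collectively hold it with probability 4/5.
The host can always find 3 empty boxes to open, so the reveals don't change that 4/5; it is now spread over the 1 remaining unopened box.
P(win by switching) = (4/5) · (1/1) = 4/5 ≈ 0.8000.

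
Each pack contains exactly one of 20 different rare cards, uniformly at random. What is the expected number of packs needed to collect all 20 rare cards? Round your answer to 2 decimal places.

After i distinct types are collected, each trial gives a new one with probability (20−i)/20, so the expected wait for the next new type is 20/(20−i).
E = 20/20 + 20/19 + 20/18 + 20/17 + 20/16 + 20/15 + 20/14 + 20/13 + 20/12 + 20/11 + 20/10 + 20/9 + 20/8 + 20/7 + 20/6 + 20/5 + 20/4 + 20/3 + 20/2 + 20/1 = 279175675/3879876 ≈ 71.95.

71.95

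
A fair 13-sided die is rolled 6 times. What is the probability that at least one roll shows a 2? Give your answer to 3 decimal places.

0.381

P(no roll shows a 2) = (12/13)^6 ≈ 0.619.
P(at least one) = 1 − 0.619 = 0.381.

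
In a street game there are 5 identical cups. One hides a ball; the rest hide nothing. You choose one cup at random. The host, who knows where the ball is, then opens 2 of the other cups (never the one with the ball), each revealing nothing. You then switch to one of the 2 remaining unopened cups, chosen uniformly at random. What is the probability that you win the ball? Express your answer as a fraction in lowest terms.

2/5

Your original cup holds the ball with probability 1/5, so the other 4 collectively hold it with probability 4/5.
The host can always find 2 empty cups to open, so the reveals don't change that 4/5; it is now spread over the 2 remaining unopened cups.
P(win by switching) = (4/5) · (1/2) = 2/5.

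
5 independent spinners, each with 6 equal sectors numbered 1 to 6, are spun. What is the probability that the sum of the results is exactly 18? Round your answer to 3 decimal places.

There are 6^5 = 7776 equally likely outcomes.
The number of ordered 5-tuples from {1,…,6} summing to 18 is 780.
P(sum = 18) = 780/7776 = 65/648 ≈ 0.100.

0.100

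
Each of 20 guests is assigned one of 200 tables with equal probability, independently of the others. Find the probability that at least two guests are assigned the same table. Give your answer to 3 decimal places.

0.626

It's easier to compute the probability that all 20 are distinct.
P(all distinct) = 200/200 · 199/200 · ··· · 181/200 ≈ 0.374.
So the probability of at least one match is 1 − 0.374 = 0.626.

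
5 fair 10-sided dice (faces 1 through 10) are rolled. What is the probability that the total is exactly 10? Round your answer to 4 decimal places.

0.0013

There are 10^5 = 100000 equally likely outcomes.
The number of ordered 5-tuples from {1,…,10} summing to 10 is 126.
P(sum = 10) = 126/100000 = 63/50000 ≈ 0.0013.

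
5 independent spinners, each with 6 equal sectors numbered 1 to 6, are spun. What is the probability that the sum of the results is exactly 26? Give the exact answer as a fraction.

There are 6^5 = 7776 equally likely outcomes.
The number of ordered 5-tuples from {1,…,6} summing to 26 is 70.
P(sum = 26) = 70/7776 = 35/3888.

35/3888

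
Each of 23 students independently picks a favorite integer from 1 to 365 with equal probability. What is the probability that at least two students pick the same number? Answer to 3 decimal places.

0.507

It's easier to compute the probability that all 23 are distinct.
P(all distinct) = 365/365 · 364/365 · ··· · 343/365 ≈ 0.493.
So the probability of at least one match is 1 − 0.493 = 0.507.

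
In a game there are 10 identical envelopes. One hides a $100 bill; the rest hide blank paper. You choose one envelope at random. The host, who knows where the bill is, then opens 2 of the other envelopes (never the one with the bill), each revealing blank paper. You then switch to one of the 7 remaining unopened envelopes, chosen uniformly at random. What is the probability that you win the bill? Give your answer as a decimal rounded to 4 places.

Your original envelope holds the bill with probability 1/10, so the other 9 collectively hold it with probability 9/10.
The host can always find 2 empty envelopes to open, so the reveals don't change that 9/10; it is now spread over the 7 remaining unopened envelopes.
P(win by switching) = (9/10) · (1/7) = 9/70 ≈ 0.1286.

0.1286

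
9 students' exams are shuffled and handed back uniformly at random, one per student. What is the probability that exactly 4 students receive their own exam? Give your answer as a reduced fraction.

Choose which 4 of the 9 are fixed: C(9,4) = 126 ways.
The remaining 5 must have no fixed point: D(5) = 44.
P = 126·44/362880 = 11/720.

11/720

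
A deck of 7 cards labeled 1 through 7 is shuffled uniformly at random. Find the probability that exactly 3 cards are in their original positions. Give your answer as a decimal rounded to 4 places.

0.0625

Choose which 3 of the 7 are fixed: C(7,3) = 35 ways.
The remaining 4 must have no fixed point: D(4) = 9.
P = 35·9/5040 = 1/16 ≈ 0.0625.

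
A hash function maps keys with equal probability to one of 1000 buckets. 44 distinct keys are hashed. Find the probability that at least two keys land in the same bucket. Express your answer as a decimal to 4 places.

0.6171

It's easier to compute the probability that all 44 are distinct.
P(all distinct) = 1000/1000 · 999/1000 · ··· · 957/1000 ≈ 0.3829.
So the probability of at least one match is 1 − 0.3829 = 0.6171.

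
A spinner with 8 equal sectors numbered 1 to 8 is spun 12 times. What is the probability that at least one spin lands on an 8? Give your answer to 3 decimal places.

P(no spin lands on an 8) = (7/8)^12 ≈ 0.201.
P(at least one) = 1 − 0.201 = 0.799.

0.799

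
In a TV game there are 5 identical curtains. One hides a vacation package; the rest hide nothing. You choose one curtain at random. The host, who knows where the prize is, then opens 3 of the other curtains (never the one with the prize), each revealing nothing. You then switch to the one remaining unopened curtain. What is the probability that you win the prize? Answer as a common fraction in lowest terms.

4/5

Your original curtain holds the prize with probability 1/5, so the other 4 collectively hold it with probability 4/5.
The host can always find 3 empty curtains to open, so the reveals don't change that 4/5; it is now spread over the 1 remaining unopened curtain.
P(win by switching) = (4/5) · (1/1) = 4/5.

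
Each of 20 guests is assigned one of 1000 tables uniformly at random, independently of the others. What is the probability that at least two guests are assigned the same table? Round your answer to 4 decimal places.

0.1741

It's easier to compute the probability that all 20 are distinct.
P(all distinct) = 1000/1000 · 999/1000 · ··· · 981/1000 ≈ 0.8259.
So the probability of at least one match is 1 − 0.8259 = 0.1741.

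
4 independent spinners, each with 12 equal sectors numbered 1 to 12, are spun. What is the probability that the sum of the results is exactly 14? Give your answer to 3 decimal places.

There are 12^4 = 20736 equally likely outcomes.
The number of ordered 4-tuples from {1,…,12} summing to 14 is 286.
P(sum = 14) = 286/20736 = 143/10368 ≈ 0.014.

0.014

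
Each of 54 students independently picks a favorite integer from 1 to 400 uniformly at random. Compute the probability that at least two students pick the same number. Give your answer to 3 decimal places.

0.976

It's easier to compute the probability that all 54 are distinct.
P(all distinct) = 400/400 · 399/400 · ··· · 347/400 ≈ 0.024.
So the probability of at least one match is 1 − 0.024 = 0.976.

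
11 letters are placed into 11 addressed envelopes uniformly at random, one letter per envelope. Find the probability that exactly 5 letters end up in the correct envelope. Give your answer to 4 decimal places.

Choose which 5 of the 11 are fixed: C(11,5) = 462 ways.
The remaining 6 must have no fixed point: D(6) = 265.
P = 462·265/39916800 = 53/17280 ≈ 0.0031.

0.0031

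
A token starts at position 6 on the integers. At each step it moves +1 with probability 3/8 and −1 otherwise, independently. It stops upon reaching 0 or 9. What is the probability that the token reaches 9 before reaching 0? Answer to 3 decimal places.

Let r = q/p = (5/8)/(3/8) = 5/3. The recurrence P(i) = p·P(i+1) + q·P(i−1) with P(0)=0, P(9)=1 gives P(i) = (1 − r^i)/(1 − r^9).
P(6) = (1 − (5/3)^6) / (1 − (5/3)^9) = 4104/19729 ≈ 0.208.

0.208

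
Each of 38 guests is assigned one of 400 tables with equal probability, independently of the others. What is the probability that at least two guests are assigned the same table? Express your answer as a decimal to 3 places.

It's easier to compute the probability that all 38 are distinct.
P(all distinct) = 400/400 · 399/400 · ··· · 363/400 ≈ 0.163.
So the probability of at least one match is 1 − 0.163 = 0.837.

0.837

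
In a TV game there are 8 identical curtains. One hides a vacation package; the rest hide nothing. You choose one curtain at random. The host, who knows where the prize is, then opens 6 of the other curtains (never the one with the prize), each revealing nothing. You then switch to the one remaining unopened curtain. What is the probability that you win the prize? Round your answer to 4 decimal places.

Your original curtain holds the prize with probability 1/8, so the other 7 collectively hold it with probability 7/8.
The host can always find 6 empty curtains to open, so the reveals don't change that 7/8; it is now spread over the 1 remaining unopened curtain.
P(win by switching) = (7/8) · (1/1) = 7/8 ≈ 0.8750.

0.8750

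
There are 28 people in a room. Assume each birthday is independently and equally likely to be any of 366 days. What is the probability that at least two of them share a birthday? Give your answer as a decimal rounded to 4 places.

It's easier to compute the probability that all 28 are distinct.
P(all distinct) = 366/366 · 365/366 · ··· · 339/366 ≈ 0.3466.
So the probability of at least one match is 1 − 0.3466 = 0.6534.

0.6534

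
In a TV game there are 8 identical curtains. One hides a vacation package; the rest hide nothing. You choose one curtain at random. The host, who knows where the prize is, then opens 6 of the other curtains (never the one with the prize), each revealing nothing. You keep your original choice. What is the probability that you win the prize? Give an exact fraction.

The host can always open 6 empty curtains regardless of your choice, so the reveals give no information about your original curtain.
P(win by staying) = 1/8.

1/8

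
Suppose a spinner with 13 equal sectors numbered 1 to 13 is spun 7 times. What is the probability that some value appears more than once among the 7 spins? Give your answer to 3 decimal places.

P(all 7 different) = 13/13 · 12/13 · ··· · 7/13 ≈ 0.138.
P(at least two equal) = 1 − 0.138 = 0.862.

0.862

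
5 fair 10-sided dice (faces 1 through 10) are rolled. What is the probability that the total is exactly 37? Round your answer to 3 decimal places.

There are 10^5 = 100000 equally likely outcomes.
The number of ordered 5-tuples from {1,…,10} summing to 37 is 2205.
P(sum = 37) = 2205/100000 = 441/20000 ≈ 0.022.

0.022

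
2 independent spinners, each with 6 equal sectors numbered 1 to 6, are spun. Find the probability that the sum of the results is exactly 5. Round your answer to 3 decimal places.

There are 6^2 = 36 equally likely outcomes.
The number of ordered 2-tuples from {1,…,6} summing to 5 is 4.
P(sum = 5) = 4/36 = 1/9 ≈ 0.111.

0.111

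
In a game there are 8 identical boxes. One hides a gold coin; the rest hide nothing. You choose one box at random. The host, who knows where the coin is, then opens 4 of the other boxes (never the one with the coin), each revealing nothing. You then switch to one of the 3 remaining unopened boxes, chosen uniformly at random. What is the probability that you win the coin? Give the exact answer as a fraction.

Your original box holds the coin with probability 1/8, so the other 7 collectively hold it with probability 7/8.
The host can always find 4 empty boxes to open, so the reveals don't change that 7/8; it is now spread over the 3 remaining unopened boxes.
P(win by switching) = (7/8) · (1/3) = 7/24.

7/24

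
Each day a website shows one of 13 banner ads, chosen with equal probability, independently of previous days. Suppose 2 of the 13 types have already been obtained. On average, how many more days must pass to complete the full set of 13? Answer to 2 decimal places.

Starting from 2 distinct types, each trial gives a new one with probability (13−i)/13 when i types are held, so the wait for the next new type is 13/(13−i).
E = 13/11 + 13/10 + 13/9 + 13/8 + 13/7 + 13/6 + 13/5 + 13/4 + 13/3 + 13/2 + 13/1 = 1088243/27720 ≈ 39.26.

39.26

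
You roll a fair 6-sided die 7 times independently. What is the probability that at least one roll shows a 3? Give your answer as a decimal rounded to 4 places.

P(no roll shows a 3) = (5/6)^7 ≈ 0.2791.
P(at least one) = 1 − 0.2791 = 0.7209.

0.7209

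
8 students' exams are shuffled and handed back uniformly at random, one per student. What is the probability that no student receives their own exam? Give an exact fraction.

This is the derangement probability: permutations of 8 with no fixed point.
D(8) = 8! · (1 − 1/1! + 1/2! − ··· + (−1)^8/8!) = 14833.
P = 14833/40320 = 2119/5760.

2119/5760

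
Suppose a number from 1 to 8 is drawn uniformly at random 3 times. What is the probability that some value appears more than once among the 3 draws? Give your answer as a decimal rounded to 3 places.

0.344

P(all 3 different) = 8/8 · 7/8 · ··· · 6/8 ≈ 0.656.
P(at least two equal) = 1 − 0.656 = 0.344.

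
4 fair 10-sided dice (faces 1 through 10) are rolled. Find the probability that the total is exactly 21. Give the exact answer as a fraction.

There are 10^4 = 10000 equally likely outcomes.
The number of ordered 4-tuples from {1,…,10} summing to 21 is 660.
P(sum = 21) = 660/10000 = 33/500.

33/500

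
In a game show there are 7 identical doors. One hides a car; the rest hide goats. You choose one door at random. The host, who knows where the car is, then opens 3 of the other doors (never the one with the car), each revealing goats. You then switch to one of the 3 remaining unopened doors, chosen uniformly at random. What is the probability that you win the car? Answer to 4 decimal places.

0.2857

Your original door holds the car with probability 1/7, so the other 6 collectively hold it with probability 6/7.
The host can always find 3 empty doors to open, so the reveals don't change that 6/7; it is now spread over the 3 remaining unopened doors.
P(win by switching) = (6/7) · (1/3) = 2/7 ≈ 0.2857.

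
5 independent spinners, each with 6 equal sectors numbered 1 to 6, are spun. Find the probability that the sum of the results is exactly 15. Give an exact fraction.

217/2592

There are 6^5 = 7776 equally likely outcomes.
The number of ordered 5-tuples from {1,…,6} summing to 15 is 651.
P(sum = 15) = 651/7776 = 217/2592.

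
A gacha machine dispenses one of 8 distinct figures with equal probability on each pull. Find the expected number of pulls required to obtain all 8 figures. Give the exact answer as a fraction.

761/35

After i distinct types are collected, each trial gives a new one with probability (8−i)/8, so the expected wait for the next new type is 8/(8−i).
E = 8/8 + 8/7 + 8/6 + 8/5 + 8/4 + 8/3 + 8/2 + 8/1 = 761/35.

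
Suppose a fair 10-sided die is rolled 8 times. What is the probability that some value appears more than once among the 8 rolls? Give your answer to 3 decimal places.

0.982

P(all 8 different) = 10/10 · 9/10 · ··· · 3/10 ≈ 0.018.
P(at least two equal) = 1 − 0.018 = 0.982.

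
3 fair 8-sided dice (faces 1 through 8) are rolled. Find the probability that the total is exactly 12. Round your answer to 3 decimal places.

There are 8^3 = 512 equally likely outcomes.
The number of ordered 3-tuples from {1,…,8} summing to 12 is 46.
P(sum = 12) = 46/512 = 23/256 ≈ 0.090.

0.090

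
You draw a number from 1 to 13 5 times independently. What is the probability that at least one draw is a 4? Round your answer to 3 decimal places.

0.330

P(no draw is a 4) = (12/13)^5 ≈ 0.670.
P(at least one) = 1 − 0.670 = 0.330.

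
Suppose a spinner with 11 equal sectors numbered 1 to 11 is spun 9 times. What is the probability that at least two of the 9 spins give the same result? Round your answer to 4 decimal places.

P(all 9 different) = 11/11 · 10/11 · ··· · 3/11 ≈ 0.0085.
P(at least two equal) = 1 − 0.0085 = 0.9915.

0.9915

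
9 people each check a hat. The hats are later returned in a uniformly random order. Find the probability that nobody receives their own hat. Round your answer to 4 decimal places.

This is the derangement probability: permutations of 9 with no fixed point.
D(9) = 9! · (1 − 1/1! + 1/2! − ··· + (−1)^9/9!) = 133496.
P = 133496/362880 = 16687/45360 ≈ 0.3679.

0.3679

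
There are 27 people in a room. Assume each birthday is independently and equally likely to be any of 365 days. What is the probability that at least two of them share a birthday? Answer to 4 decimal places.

It's easier to compute the probability that all 27 are distinct.
P(all distinct) = 365/365 · 364/365 · ··· · 339/365 ≈ 0.3731.
So the probability of at least one match is 1 − 0.3731 = 0.6269.

0.6269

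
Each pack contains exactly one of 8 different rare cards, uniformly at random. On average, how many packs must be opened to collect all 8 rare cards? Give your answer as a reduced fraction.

After i distinct types are collected, each trial gives a new one with probability (8−i)/8, so the expected wait for the next new type is 8/(8−i).
E = 8/8 + 8/7 + 8/6 + 8/5 + 8/4 + 8/3 + 8/2 + 8/1 = 761/35.

761/35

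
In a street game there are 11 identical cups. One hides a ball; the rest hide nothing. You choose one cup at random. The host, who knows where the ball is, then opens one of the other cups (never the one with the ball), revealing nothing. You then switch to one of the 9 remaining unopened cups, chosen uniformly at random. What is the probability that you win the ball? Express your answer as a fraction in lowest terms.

Your original cup holds the ball with probability 1/11, so the other 10 collectively hold it with probability 10/11.
The host can always find an empty cup to open, so this doesn't change that 10/11; it is now spread over the 9 remaining unopened cups.
P(win by switching) = (10/11) · (1/9) = 10/99.

10/99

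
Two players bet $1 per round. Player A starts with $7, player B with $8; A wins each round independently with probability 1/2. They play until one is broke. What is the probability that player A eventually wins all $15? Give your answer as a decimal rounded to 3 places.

With a fair step, P(i) = ½P(i−1) + ½P(i+1) with P(0)=0, P(15)=1 has the linear solution P(i) = i/15.
P(7) = 7/15 ≈ 0.467.

0.467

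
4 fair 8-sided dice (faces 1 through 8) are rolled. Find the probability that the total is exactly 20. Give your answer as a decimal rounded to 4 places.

There are 8^4 = 4096 equally likely outcomes.
The number of ordered 4-tuples from {1,…,8} summing to 20 is 315.
P(sum = 20) = 315/4096 ≈ 0.0769.

0.0769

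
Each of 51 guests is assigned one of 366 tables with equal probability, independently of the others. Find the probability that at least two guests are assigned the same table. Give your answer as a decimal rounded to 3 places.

0.974

It's easier to compute the probability that all 51 are distinct.
P(all distinct) = 366/366 · 365/366 · ··· · 316/366 ≈ 0.026.
So the probability of at least one match is 1 − 0.026 = 0.974.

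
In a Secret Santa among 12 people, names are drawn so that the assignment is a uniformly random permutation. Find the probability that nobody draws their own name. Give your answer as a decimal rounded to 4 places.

0.3679

This is the derangement probability: permutations of 12 with no fixed point.
D(12) = 12! · (1 − 1/1! + 1/2! − ··· + (−1)^12/12!) = 176214841.
P = 176214841/479001600 = 16019531/43545600 ≈ 0.3679.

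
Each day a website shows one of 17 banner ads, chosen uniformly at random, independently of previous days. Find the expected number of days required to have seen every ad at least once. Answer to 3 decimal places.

After i distinct types are collected, each trial gives a new one with probability (17−i)/17, so the expected wait for the next new type is 17/(17−i).
E = 17/17 + 17/16 + 17/15 + 17/14 + 17/13 + 17/12 + 17/11 + 17/10 + 17/9 + 17/8 + 17/7 + 17/6 + 17/5 + 17/4 + 17/3 + 17/2 + 17/1 = 42142223/720720 ≈ 58.472.

58.472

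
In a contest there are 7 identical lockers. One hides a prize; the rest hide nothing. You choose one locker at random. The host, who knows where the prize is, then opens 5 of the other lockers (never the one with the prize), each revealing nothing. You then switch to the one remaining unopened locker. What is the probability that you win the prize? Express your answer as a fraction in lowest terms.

6/7

Your original locker holds the prize with probability 1/7, so the other 6 collectively hold it with probability 6/7.
The host can always find 5 empty lockers to open, so the reveals don't change that 6/7; it is now spread over the 1 remaining unopened locker.
P(win by switching) = (6/7) · (1/1) = 6/7.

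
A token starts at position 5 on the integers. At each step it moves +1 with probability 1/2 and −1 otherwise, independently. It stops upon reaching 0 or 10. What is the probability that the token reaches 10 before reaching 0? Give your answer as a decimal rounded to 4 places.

With a fair step, P(i) = ½P(i−1) + ½P(i+1) with P(0)=0, P(10)=1 has the linear solution P(i) = i/10.
P(5) = 5/10 = 1/2 ≈ 0.5000.

0.5000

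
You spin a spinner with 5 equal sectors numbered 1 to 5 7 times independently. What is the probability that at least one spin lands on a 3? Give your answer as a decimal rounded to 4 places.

P(no spin lands on a 3) = (4/5)^7 ≈ 0.2097.
P(at least one) = 1 − 0.2097 = 0.7903.

0.7903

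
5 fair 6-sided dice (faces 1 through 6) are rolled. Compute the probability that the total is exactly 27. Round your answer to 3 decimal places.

0.005

There are 6^5 = 7776 equally likely outcomes.
The number of ordered 5-tuples from {1,…,6} summing to 27 is 35.
P(sum = 27) = 35/7776 ≈ 0.005.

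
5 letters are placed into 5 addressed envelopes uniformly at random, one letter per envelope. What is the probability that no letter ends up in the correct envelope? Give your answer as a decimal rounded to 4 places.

0.3667

This is the derangement probability: permutations of 5 with no fixed point.
D(5) = 5! · (1 − 1/1! + 1/2! − ··· + (−1)^5/5!) = 44.
P = 44/120 = 11/30 ≈ 0.3667.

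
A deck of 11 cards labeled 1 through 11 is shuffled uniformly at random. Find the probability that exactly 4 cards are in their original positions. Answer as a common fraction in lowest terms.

Choose which 4 of the 11 are fixed: C(11,4) = 330 ways.
The remaining 7 must have no fixed point: D(7) = 1854.
P = 330·1854/39916800 = 103/6720.

103/6720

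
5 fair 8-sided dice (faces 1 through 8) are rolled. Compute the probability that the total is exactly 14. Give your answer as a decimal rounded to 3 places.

0.021

There are 8^5 = 32768 equally likely outcomes.
The number of ordered 5-tuples from {1,…,8} summing to 14 is 690.
P(sum = 14) = 690/32768 = 345/16384 ≈ 0.021.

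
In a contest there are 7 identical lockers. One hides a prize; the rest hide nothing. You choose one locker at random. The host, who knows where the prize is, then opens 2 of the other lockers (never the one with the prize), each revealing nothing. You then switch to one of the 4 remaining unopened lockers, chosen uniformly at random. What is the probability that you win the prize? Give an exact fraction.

Your original locker holds the prize with probability 1/7, so the other 6 collectively hold it with probability 6/7.
The host can always find 2 empty lockers to open, so the reveals don't change that 6/7; it is now spread over the 4 remaining unopened lockers.
P(win by switching) = (6/7) · (1/4) = 3/14.

3/14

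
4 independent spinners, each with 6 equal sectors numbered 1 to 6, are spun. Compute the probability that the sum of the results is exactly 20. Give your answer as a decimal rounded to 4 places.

0.0270

There are 6^4 = 1296 equally likely outcomes.
The number of ordered 4-tuples from {1,…,6} summing to 20 is 35.
P(sum = 20) = 35/1296 ≈ 0.0270.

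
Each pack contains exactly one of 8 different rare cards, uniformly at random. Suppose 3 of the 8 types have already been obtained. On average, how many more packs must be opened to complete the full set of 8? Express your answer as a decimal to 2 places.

Starting from 3 distinct types, each trial gives a new one with probability (8−i)/8 when i types are held, so the wait for the next new type is 8/(8−i).
E = 8/5 + 8/4 + 8/3 + 8/2 + 8/1 = 274/15 ≈ 18.27.

18.27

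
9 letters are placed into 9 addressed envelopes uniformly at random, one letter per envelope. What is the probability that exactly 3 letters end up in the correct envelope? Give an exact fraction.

Choose which 3 of the 9 are fixed: C(9,3) = 84 ways.
The remaining 6 must have no fixed point: D(6) = 265.
P = 84·265/362880 = 53/864.

53/864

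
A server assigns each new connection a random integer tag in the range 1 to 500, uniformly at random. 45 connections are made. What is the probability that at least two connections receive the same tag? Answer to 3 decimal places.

It's easier to compute the probability that all 45 are distinct.
P(all distinct) = 500/500 · 499/500 · ··· · 456/500 ≈ 0.130.
So the probability of at least one match is 1 − 0.130 = 0.870.

0.870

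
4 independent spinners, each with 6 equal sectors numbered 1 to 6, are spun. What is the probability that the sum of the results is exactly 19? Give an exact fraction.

There are 6^4 = 1296 equally likely outcomes.
The number of ordered 4-tuples from {1,…,6} summing to 19 is 56.
P(sum = 19) = 56/1296 = 7/162.

7/162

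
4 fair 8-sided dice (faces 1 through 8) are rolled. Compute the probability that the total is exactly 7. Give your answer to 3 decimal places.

There are 8^4 = 4096 equally likely outcomes.
The number of ordered 4-tuples from {1,…,8} summing to 7 is 20.
P(sum = 7) = 20/4096 = 5/1024 ≈ 0.005.

0.005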